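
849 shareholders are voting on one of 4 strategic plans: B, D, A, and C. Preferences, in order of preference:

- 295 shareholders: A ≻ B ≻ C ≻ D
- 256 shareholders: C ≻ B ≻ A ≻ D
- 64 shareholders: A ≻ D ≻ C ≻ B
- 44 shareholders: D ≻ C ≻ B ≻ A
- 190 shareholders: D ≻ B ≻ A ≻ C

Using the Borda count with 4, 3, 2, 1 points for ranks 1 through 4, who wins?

B: 295·3 + 256·3 + 64·1 + 44·2 + 190·3 = 2375
D: 295·1 + 256·1 + 64·3 + 44·4 + 190·4 = 1679
A: 295·4 + 256·2 + 64·4 + 44·1 + 190·2 = 2372
C: 295·2 + 256·4 + 64·2 + 44·3 + 190·1 = 2064
B has the highest Borda score (2375).

B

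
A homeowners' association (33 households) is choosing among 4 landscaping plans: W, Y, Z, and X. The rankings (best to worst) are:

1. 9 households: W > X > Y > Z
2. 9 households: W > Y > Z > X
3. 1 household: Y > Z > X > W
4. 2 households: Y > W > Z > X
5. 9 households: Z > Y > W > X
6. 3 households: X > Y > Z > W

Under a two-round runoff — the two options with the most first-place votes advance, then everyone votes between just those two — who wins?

Round 1 first-place votes: W 18, Y 3, Z 9, X 3.
W and Z advance.
Runoff: W is preferred to Z by 20 voters; Z by 13.
W wins the runoff.

W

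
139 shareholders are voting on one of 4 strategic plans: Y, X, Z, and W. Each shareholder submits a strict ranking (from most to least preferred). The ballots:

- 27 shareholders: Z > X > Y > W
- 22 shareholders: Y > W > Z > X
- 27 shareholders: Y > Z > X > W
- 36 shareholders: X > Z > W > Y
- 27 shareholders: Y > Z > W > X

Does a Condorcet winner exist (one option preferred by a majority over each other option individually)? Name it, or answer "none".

Y

Y vs X: 76–63 for Y.
Y vs Z: 76–63 for Y.
Y vs W: 103–36 for Y.
Y beats every other option head-to-head.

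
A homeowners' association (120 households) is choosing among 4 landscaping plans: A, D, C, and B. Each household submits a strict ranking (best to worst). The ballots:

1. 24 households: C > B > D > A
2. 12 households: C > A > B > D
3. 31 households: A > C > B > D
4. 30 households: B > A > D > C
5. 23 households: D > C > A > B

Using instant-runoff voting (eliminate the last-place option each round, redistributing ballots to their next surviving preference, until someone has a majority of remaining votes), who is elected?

A

Round 1: A 31, D 23, C 36, B 30. Eliminate D.
Round 2: A 31, C 59, B 30. Eliminate B.
Round 3: A 61, C 59. A has a majority.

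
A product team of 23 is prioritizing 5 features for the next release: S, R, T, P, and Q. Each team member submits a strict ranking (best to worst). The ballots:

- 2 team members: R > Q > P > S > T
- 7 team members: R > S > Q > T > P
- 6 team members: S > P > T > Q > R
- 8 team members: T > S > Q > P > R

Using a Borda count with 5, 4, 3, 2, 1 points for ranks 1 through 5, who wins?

S: 2·2 + 7·4 + 6·5 + 8·4 = 94
R: 2·5 + 7·5 + 6·1 + 8·1 = 59
T: 2·1 + 7·2 + 6·3 + 8·5 = 74
P: 2·3 + 7·1 + 6·4 + 8·2 = 53
Q: 2·4 + 7·3 + 6·2 + 8·3 = 65
S has the highest Borda score (94).

S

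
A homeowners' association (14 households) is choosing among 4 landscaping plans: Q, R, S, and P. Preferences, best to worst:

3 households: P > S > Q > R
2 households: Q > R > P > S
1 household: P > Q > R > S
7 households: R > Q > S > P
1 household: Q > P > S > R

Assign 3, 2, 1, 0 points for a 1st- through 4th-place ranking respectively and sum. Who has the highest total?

Q

Q: 3·1 + 2·3 + 1·2 + 7·2 + 1·3 = 28
R: 3·0 + 2·2 + 1·1 + 7·3 + 1·0 = 26
S: 3·2 + 2·0 + 1·0 + 7·1 + 1·1 = 14
P: 3·3 + 2·1 + 1·3 + 7·0 + 1·2 = 16
Q has the highest Borda score (28).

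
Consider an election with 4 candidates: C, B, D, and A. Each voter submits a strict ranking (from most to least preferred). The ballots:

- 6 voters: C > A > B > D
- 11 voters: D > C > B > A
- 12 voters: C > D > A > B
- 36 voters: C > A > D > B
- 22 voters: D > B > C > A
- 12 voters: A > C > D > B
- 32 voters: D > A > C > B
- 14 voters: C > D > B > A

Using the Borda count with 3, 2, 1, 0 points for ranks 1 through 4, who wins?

C: 6·3 + 11·2 + 12·3 + 36·3 + 22·1 + 12·2 + 32·1 + 14·3 = 304
B: 6·1 + 11·1 + 12·0 + 36·0 + 22·2 + 12·0 + 32·0 + 14·1 = 75
D: 6·0 + 11·3 + 12·2 + 36·1 + 22·3 + 12·1 + 32·3 + 14·2 = 295
A: 6·2 + 11·0 + 12·1 + 36·2 + 22·0 + 12·3 + 32·2 + 14·0 = 196
C has the highest Borda score (304).

C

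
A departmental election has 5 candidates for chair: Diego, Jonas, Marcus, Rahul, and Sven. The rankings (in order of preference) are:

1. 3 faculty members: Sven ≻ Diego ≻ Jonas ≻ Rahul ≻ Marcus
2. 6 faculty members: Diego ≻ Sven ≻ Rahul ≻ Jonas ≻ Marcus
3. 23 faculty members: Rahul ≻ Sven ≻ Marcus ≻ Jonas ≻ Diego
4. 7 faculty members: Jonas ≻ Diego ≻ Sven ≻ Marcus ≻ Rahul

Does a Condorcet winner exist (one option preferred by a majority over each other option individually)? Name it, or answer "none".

Rahul

Rahul vs Diego: 23–16 for Rahul.
Rahul vs Jonas: 29–10 for Rahul.
Rahul vs Marcus: 32–7 for Rahul.
Rahul vs Sven: 23–16 for Rahul.
Rahul beats every other option head-to-head.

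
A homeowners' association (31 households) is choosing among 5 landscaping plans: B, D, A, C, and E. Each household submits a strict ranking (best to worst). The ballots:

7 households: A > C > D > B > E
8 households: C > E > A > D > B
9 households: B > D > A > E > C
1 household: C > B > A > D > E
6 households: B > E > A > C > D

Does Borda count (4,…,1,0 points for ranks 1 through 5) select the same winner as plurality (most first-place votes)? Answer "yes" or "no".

no

Borda — scores: B 70, D 50, A 76, C 63, E 51. Winner: A.
Plurality — first-place votes: B 15, D 0, A 7, C 9, E 0. Winner: B.
The two methods disagree.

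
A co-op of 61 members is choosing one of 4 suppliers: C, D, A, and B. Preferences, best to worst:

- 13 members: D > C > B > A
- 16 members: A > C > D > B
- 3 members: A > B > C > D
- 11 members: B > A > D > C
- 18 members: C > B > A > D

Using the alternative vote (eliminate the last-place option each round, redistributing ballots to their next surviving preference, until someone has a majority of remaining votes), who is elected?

Round 1: C 18, D 13, A 19, B 11. Eliminate B.
Round 2: C 18, D 13, A 30. Eliminate D.
Round 3: C 31, A 30. C has a majority.

C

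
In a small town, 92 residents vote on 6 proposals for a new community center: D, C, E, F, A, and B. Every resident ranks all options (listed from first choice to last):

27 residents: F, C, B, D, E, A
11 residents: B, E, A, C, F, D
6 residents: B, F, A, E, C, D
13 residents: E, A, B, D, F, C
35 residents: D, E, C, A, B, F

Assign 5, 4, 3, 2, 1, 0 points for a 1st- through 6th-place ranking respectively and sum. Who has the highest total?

E

D: 27·2 + 11·0 + 6·0 + 13·2 + 35·5 = 255
C: 27·4 + 11·2 + 6·1 + 13·0 + 35·3 = 241
E: 27·1 + 11·4 + 6·2 + 13·5 + 35·4 = 288
F: 27·5 + 11·1 + 6·4 + 13·1 + 35·0 = 183
A: 27·0 + 11·3 + 6·3 + 13·4 + 35·2 = 173
B: 27·3 + 11·5 + 6·5 + 13·3 + 35·1 = 240
E has the highest Borda score (288).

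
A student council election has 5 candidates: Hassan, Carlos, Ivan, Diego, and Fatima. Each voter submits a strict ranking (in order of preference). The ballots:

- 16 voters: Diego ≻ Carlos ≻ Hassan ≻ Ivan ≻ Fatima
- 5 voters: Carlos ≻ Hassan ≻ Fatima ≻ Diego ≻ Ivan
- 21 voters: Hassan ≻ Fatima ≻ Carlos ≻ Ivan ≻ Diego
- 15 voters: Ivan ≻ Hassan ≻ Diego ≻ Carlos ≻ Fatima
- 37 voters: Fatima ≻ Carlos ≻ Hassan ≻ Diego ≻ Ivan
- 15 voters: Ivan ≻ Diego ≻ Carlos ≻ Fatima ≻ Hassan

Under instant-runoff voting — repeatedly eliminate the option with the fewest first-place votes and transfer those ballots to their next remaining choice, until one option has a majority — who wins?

Hassan

Round 1: Hassan 21, Carlos 5, Ivan 30, Diego 16, Fatima 37. Eliminate Carlos.
Round 2: Hassan 26, Ivan 30, Diego 16, Fatima 37. Eliminate Diego.
Round 3: Hassan 42, Ivan 30, Fatima 37. Eliminate Ivan.
Round 4: Hassan 57, Fatima 52. Hassan has a majority.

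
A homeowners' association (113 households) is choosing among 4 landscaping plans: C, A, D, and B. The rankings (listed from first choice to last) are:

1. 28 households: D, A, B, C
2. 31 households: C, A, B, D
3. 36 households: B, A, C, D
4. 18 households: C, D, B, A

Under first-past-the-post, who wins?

First-place votes: C 49, A 0, D 28, B 36.
C has the most first-place votes.

C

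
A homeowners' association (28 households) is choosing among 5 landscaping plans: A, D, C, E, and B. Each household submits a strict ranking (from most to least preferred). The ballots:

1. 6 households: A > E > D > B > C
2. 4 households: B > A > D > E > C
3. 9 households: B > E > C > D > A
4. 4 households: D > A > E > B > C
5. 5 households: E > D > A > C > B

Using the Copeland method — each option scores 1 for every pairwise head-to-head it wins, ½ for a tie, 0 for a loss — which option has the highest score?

A: beats C and B; ties E; loses to D → score 2.5.
D: beats A, C, and B; loses to E → score 3.
C: loses to A, D, E, and B → score 0.
E: beats D, C, and B; ties A → score 3.5.
B: beats C; loses to A, D, and E → score 1.
E has the best pairwise record.

E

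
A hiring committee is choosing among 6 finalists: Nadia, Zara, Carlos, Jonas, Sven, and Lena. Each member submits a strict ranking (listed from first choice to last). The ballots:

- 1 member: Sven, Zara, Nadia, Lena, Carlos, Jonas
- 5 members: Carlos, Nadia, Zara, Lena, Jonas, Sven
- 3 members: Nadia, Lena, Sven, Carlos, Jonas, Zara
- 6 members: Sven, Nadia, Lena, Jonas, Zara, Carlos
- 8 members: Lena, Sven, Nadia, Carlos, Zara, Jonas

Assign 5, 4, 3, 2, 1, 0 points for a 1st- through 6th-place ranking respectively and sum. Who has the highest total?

Nadia

Nadia: 1·3 + 5·4 + 3·5 + 6·4 + 8·3 = 86
Zara: 1·4 + 5·3 + 3·0 + 6·1 + 8·1 = 33
Carlos: 1·1 + 5·5 + 3·2 + 6·0 + 8·2 = 48
Jonas: 1·0 + 5·1 + 3·1 + 6·2 + 8·0 = 20
Sven: 1·5 + 5·0 + 3·3 + 6·5 + 8·4 = 76
Lena: 1·2 + 5·2 + 3·4 + 6·3 + 8·5 = 82
Nadia has the highest Borda score (86).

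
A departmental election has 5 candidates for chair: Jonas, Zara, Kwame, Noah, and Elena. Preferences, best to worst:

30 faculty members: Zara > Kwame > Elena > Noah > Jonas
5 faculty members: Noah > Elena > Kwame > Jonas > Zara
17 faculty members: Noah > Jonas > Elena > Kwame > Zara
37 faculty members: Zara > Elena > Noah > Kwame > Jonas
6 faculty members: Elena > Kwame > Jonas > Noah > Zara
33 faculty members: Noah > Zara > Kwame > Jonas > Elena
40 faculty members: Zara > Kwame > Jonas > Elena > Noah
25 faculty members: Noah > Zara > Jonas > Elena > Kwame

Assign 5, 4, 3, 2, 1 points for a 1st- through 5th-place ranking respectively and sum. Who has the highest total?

Zara

Jonas: 30·1 + 5·2 + 17·4 + 37·1 + 6·3 + 33·2 + 40·3 + 25·3 = 424
Zara: 30·5 + 5·1 + 17·1 + 37·5 + 6·1 + 33·4 + 40·5 + 25·4 = 795
Kwame: 30·4 + 5·3 + 17·2 + 37·2 + 6·4 + 33·3 + 40·4 + 25·1 = 551
Noah: 30·2 + 5·5 + 17·5 + 37·3 + 6·2 + 33·5 + 40·1 + 25·5 = 623
Elena: 30·3 + 5·4 + 17·3 + 37·4 + 6·5 + 33·1 + 40·2 + 25·2 = 502
Zara has the highest Borda score (795).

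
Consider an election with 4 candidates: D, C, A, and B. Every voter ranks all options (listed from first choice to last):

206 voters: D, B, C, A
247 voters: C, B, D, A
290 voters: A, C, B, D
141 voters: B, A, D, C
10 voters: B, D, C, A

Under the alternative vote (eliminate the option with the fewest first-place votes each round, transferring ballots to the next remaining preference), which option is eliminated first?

B

Round 1: D 206, C 247, A 290, B 151. Eliminate B.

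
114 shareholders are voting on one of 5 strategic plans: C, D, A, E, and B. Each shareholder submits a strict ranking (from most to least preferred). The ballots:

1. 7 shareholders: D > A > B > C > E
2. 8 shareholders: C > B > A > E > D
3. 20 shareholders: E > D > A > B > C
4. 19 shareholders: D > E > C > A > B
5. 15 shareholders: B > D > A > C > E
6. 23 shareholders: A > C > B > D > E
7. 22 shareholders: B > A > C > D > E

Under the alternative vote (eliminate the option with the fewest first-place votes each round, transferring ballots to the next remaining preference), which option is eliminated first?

Round 1: C 8, D 26, A 23, E 20, B 37. Eliminate C.

C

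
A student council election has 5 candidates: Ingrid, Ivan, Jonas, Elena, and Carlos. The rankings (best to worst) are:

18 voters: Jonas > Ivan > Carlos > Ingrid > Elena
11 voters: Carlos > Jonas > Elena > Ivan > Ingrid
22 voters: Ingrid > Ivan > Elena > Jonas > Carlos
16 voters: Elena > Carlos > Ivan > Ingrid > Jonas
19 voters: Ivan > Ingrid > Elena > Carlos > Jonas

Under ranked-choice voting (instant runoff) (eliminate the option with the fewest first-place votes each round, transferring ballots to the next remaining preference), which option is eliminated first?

Round 1: Ingrid 22, Ivan 19, Jonas 18, Elena 16, Carlos 11. Eliminate Carlos.

Carlos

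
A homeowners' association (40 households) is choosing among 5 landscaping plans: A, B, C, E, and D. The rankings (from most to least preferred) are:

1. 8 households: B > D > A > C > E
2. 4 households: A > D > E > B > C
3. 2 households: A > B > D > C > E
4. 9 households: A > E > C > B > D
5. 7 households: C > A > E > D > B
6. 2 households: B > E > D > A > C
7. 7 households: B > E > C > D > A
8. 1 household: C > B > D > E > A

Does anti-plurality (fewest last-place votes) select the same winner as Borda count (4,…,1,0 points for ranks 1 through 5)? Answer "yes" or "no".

Anti-plurality — last-place votes: A 8, B 7, C 6, E 10, D 9. Winner: C.
Borda — scores: A 99, B 90, C 74, E 77, D 60. Winner: A.
The two methods disagree.

no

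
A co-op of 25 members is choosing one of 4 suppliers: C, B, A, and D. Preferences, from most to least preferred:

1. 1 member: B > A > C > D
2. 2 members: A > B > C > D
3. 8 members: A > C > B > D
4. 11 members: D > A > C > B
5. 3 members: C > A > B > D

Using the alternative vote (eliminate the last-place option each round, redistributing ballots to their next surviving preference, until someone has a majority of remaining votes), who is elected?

A

Round 1: C 3, B 1, A 10, D 11. Eliminate B.
Round 2: C 3, A 11, D 11. Eliminate C.
Round 3: A 14, D 11. A has a majority.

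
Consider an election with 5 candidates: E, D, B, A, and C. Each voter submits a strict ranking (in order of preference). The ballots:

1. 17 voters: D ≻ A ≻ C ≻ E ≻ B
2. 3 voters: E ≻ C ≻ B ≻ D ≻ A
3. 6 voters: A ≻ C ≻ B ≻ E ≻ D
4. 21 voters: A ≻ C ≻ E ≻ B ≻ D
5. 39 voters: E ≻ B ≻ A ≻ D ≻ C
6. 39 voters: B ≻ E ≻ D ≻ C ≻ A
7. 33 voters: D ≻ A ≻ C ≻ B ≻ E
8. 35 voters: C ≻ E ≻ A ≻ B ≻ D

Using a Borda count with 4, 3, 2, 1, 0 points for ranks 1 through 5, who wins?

E: 17·1 + 3·4 + 6·1 + 21·2 + 39·4 + 39·3 + 33·0 + 35·3 = 455
D: 17·4 + 3·1 + 6·0 + 21·0 + 39·1 + 39·2 + 33·4 + 35·0 = 320
B: 17·0 + 3·2 + 6·2 + 21·1 + 39·3 + 39·4 + 33·1 + 35·1 = 380
A: 17·3 + 3·0 + 6·4 + 21·4 + 39·2 + 39·0 + 33·3 + 35·2 = 406
C: 17·2 + 3·3 + 6·3 + 21·3 + 39·0 + 39·1 + 33·2 + 35·4 = 369
E has the highest Borda score (455).

E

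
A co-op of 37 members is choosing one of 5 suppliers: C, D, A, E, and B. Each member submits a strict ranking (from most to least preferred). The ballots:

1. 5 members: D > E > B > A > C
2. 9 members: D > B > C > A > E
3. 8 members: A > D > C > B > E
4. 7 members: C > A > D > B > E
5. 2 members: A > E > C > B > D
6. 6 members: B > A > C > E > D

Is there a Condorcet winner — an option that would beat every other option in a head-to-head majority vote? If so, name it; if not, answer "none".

none

Checking pairwise contests:
D beats C 22–15.
A beats D 23–14.
B beats A 20–17.
C beats E 30–7.
D beats B 29–8.
Every option loses at least one head-to-head, so there is no Condorcet winner.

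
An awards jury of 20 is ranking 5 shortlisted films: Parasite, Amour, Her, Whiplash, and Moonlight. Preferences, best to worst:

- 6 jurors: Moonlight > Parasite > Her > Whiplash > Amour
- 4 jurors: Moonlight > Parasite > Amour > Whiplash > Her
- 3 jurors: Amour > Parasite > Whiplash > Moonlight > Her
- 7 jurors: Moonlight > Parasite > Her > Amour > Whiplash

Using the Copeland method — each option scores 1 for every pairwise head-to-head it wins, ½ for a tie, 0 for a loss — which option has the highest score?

Parasite: beats Amour, Her, and Whiplash; loses to Moonlight → score 3.
Amour: beats Whiplash; loses to Parasite, Her, and Moonlight → score 1.
Her: beats Amour and Whiplash; loses to Parasite and Moonlight → score 2.
Whiplash: loses to Parasite, Amour, Her, and Moonlight → score 0.
Moonlight: beats Parasite, Amour, Her, and Whiplash → score 4.
Moonlight has the best pairwise record.

Moonlight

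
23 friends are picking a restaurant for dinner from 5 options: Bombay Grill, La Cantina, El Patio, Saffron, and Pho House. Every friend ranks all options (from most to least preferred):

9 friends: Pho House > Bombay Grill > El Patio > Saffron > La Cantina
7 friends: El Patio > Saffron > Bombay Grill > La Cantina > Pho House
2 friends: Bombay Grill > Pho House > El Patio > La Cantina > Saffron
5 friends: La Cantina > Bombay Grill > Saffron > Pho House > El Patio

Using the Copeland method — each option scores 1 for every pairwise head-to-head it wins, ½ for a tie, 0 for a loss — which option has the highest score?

Bombay Grill

Bombay Grill: beats La Cantina, El Patio, Saffron, and Pho House → score 4.
La Cantina: beats Pho House; loses to Bombay Grill, El Patio, and Saffron → score 1.
El Patio: beats La Cantina and Saffron; loses to Bombay Grill and Pho House → score 2.
Saffron: beats La Cantina and Pho House; loses to Bombay Grill and El Patio → score 2.
Pho House: beats El Patio; loses to Bombay Grill, La Cantina, and Saffron → score 1.
Bombay Grill has the best pairwise record.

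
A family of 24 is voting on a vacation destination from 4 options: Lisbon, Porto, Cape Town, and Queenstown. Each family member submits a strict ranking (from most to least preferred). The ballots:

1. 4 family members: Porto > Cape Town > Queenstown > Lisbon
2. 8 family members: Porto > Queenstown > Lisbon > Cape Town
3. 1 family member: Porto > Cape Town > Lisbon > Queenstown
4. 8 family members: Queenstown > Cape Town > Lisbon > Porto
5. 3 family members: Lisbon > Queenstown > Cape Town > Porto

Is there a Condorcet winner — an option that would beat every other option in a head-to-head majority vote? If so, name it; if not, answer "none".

Porto

Porto vs Lisbon: 13–11 for Porto.
Porto vs Cape Town: 13–11 for Porto.
Porto vs Queenstown: 13–11 for Porto.
Porto beats every other option head-to-head.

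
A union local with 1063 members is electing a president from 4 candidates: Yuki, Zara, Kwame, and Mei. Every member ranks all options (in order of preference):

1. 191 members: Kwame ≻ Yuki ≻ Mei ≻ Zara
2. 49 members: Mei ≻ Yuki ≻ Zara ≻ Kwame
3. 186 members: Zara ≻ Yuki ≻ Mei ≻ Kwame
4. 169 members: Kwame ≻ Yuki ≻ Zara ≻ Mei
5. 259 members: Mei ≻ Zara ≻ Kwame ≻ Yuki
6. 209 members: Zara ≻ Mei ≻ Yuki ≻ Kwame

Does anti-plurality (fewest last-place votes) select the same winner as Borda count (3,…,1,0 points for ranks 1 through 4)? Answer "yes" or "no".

Anti-plurality — last-place votes: Yuki 259, Zara 191, Kwame 444, Mei 169. Winner: Mei.
Borda — scores: Yuki 1399, Zara 1921, Kwame 1339, Mei 1719. Winner: Zara.
The two methods disagree.

no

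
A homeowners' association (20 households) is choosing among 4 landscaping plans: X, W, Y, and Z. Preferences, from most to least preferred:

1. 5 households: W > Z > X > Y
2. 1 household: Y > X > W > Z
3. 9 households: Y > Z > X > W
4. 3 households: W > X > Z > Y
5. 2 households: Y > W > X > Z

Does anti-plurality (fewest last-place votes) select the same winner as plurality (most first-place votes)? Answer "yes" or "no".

no

Anti-plurality — last-place votes: X 0, W 9, Y 8, Z 3. Winner: X.
Plurality — first-place votes: X 0, W 8, Y 12, Z 0. Winner: Y.
The two methods disagree.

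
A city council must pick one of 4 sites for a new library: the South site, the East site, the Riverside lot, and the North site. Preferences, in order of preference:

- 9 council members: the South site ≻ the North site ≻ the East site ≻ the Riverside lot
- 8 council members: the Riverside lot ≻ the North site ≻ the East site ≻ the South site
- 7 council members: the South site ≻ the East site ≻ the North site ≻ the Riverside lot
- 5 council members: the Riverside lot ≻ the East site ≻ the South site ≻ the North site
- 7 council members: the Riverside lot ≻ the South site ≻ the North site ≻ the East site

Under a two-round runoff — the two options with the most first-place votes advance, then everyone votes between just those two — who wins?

Round 1 first-place votes: the South site 16, the East site 0, the Riverside lot 20, the North site 0.
the Riverside lot and the South site advance.
Runoff: the Riverside lot is preferred to the South site by 20 voters; the South site by 16.
the Riverside lot wins the runoff.

the Riverside lot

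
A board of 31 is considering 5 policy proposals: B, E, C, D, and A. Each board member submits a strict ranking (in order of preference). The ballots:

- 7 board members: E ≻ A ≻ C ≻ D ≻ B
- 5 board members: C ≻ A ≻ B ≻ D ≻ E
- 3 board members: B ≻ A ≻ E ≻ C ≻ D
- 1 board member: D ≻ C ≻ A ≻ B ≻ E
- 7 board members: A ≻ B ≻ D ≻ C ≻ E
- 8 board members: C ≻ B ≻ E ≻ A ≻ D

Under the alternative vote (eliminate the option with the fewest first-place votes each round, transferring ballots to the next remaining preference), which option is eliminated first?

Round 1: B 3, E 7, C 13, D 1, A 7. Eliminate D.

D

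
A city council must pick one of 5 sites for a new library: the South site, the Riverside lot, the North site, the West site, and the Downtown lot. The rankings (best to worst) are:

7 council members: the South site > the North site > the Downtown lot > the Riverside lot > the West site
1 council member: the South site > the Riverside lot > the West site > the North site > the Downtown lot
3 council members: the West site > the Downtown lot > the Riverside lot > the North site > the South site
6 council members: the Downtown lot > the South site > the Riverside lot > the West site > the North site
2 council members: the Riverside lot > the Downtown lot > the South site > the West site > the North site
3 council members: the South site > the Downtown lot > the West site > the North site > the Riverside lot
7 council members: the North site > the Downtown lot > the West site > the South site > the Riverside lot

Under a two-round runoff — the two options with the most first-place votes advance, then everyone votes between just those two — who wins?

the South site

Round 1 first-place votes: the South site 11, the Riverside lot 2, the North site 7, the West site 3, the Downtown lot 6.
the South site and the North site advance.
Runoff: the South site is preferred to the North site by 19 voters; the North site by 10.
the South site wins the runoff.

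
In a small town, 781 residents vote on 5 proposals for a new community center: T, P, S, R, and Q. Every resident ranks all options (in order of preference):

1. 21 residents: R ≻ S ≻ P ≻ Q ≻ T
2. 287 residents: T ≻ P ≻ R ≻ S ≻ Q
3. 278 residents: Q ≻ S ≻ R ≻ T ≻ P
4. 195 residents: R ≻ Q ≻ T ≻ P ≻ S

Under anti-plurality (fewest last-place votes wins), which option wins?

R

Last-place votes: T 21, P 278, S 195, R 0, Q 287.
R is ranked last by the fewest voters, so R wins.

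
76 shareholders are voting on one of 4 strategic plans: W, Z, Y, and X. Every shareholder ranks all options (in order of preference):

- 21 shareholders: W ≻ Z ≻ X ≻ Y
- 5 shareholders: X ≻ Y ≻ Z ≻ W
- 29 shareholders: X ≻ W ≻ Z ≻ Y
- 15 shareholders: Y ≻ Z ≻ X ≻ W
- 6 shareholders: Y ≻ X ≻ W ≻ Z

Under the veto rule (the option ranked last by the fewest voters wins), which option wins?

X

Last-place votes: W 20, Z 6, Y 50, X 0.
X is ranked last by the fewest voters, so X wins.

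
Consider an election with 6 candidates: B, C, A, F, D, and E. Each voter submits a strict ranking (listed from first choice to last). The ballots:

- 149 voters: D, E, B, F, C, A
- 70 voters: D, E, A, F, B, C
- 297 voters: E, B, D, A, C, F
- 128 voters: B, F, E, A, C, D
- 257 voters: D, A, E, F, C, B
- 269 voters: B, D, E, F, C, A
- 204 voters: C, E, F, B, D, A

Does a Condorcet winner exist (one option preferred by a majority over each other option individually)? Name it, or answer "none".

Checking pairwise contests:
E beats B 977–397.
B beats C 913–461.
B beats A 1047–327.
B beats F 843–531.
B beats D 898–476.
D beats E 745–629.
Every option loses at least one head-to-head, so there is no Condorcet winner.

none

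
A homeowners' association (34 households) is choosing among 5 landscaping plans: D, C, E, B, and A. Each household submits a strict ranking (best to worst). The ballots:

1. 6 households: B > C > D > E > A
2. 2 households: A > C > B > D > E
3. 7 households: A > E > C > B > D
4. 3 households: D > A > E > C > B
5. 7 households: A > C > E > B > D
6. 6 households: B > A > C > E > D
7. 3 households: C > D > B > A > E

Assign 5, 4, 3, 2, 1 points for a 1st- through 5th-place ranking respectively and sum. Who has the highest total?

D: 6·3 + 2·2 + 7·1 + 3·5 + 7·1 + 6·1 + 3·4 = 69
C: 6·4 + 2·4 + 7·3 + 3·2 + 7·4 + 6·3 + 3·5 = 120
E: 6·2 + 2·1 + 7·4 + 3·3 + 7·3 + 6·2 + 3·1 = 87
B: 6·5 + 2·3 + 7·2 + 3·1 + 7·2 + 6·5 + 3·3 = 106
A: 6·1 + 2·5 + 7·5 + 3·4 + 7·5 + 6·4 + 3·2 = 128
A has the highest Borda score (128).

A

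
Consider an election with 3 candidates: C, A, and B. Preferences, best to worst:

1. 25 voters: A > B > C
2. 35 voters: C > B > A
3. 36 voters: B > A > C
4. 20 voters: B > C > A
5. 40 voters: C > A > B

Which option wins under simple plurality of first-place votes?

C

First-place votes: C 75, A 25, B 56.
C has the most first-place votes.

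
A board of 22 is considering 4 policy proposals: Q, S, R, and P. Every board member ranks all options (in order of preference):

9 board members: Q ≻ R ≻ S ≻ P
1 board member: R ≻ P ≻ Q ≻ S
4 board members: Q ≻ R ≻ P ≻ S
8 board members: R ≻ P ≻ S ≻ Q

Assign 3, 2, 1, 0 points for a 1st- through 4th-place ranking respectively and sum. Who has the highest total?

Q: 9·3 + 1·1 + 4·3 + 8·0 = 40
S: 9·1 + 1·0 + 4·0 + 8·1 = 17
R: 9·2 + 1·3 + 4·2 + 8·3 = 53
P: 9·0 + 1·2 + 4·1 + 8·2 = 22
R has the highest Borda score (53).

R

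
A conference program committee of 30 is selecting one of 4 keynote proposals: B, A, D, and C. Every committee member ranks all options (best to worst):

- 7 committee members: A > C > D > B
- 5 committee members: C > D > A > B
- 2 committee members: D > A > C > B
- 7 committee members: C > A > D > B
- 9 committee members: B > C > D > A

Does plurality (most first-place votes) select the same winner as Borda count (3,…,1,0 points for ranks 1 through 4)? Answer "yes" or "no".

Plurality — first-place votes: B 9, A 7, D 2, C 12. Winner: C.
Borda — scores: B 27, A 44, D 39, C 70. Winner: C.
The two methods agree.

yes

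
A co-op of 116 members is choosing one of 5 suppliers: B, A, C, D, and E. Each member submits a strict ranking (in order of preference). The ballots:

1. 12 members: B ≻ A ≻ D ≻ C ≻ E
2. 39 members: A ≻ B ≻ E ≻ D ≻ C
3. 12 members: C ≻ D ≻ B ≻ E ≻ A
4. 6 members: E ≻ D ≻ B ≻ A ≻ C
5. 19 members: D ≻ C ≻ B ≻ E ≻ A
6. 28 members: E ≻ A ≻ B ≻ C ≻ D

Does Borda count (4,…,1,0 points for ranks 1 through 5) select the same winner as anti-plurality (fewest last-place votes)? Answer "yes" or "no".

Borda — scores: B 295, A 282, C 145, D 193, E 245. Winner: B.
Anti-plurality — last-place votes: B 0, A 31, C 45, D 28, E 12. Winner: B.
The two methods agree.

yes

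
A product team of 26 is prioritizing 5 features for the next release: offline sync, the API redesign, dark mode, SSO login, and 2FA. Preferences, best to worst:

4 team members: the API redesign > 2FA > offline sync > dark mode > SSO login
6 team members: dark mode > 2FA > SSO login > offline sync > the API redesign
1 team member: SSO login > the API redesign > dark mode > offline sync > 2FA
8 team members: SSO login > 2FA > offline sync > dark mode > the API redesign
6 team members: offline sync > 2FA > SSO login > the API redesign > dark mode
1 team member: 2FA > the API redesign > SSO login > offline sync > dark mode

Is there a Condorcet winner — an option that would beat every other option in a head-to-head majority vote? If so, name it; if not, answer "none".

2FA

2FA vs offline sync: 19–7 for 2FA.
2FA vs the API redesign: 21–5 for 2FA.
2FA vs dark mode: 19–7 for 2FA.
2FA vs SSO login: 17–9 for 2FA.
2FA beats every other option head-to-head.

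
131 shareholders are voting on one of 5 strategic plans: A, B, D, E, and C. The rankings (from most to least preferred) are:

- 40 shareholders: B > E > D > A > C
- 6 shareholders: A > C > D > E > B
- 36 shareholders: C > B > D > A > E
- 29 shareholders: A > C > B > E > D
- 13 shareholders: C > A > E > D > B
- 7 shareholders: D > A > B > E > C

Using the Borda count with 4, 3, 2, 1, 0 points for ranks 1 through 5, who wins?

B

A: 40·1 + 6·4 + 36·1 + 29·4 + 13·3 + 7·3 = 276
B: 40·4 + 6·0 + 36·3 + 29·2 + 13·0 + 7·2 = 340
D: 40·2 + 6·2 + 36·2 + 29·0 + 13·1 + 7·4 = 205
E: 40·3 + 6·1 + 36·0 + 29·1 + 13·2 + 7·1 = 188
C: 40·0 + 6·3 + 36·4 + 29·3 + 13·4 + 7·0 = 301
B has the highest Borda score (340).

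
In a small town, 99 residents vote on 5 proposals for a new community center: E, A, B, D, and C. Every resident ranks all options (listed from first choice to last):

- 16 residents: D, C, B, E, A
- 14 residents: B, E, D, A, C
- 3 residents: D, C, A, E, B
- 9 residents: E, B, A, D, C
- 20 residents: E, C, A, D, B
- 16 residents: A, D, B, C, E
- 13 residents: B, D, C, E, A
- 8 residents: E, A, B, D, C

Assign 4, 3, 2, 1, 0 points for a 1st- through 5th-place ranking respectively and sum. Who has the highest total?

E: 16·1 + 14·3 + 3·1 + 9·4 + 20·4 + 16·0 + 13·1 + 8·4 = 222
A: 16·0 + 14·1 + 3·2 + 9·2 + 20·2 + 16·4 + 13·0 + 8·3 = 166
B: 16·2 + 14·4 + 3·0 + 9·3 + 20·0 + 16·2 + 13·4 + 8·2 = 215
D: 16·4 + 14·2 + 3·4 + 9·1 + 20·1 + 16·3 + 13·3 + 8·1 = 228
C: 16·3 + 14·0 + 3·3 + 9·0 + 20·3 + 16·1 + 13·2 + 8·0 = 159
D has the highest Borda score (228).

D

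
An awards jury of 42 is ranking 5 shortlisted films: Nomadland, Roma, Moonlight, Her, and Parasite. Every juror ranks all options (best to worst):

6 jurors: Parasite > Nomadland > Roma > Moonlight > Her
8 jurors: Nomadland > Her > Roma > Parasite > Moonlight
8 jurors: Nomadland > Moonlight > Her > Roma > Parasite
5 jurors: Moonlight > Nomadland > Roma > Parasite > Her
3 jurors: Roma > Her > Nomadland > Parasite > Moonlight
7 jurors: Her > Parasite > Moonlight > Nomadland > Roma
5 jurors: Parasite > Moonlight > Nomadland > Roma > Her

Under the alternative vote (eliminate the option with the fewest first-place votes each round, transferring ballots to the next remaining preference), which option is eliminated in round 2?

Round 1: Nomadland 16, Roma 3, Moonlight 5, Her 7, Parasite 11. Eliminate Roma.
Round 2: Nomadland 16, Moonlight 5, Her 10, Parasite 11. Eliminate Moonlight.

Moonlight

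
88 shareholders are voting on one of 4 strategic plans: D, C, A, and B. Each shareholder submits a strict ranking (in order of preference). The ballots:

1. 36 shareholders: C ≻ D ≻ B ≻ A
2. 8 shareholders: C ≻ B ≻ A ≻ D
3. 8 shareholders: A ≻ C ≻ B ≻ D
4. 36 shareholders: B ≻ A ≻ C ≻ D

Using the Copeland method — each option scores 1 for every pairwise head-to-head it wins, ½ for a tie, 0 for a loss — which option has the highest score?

C

D: loses to C, A, and B → score 0.
C: beats D and B; ties A → score 2.5.
A: beats D; ties C; loses to B → score 1.5.
B: beats D and A; loses to C → score 2.
C has the best pairwise record.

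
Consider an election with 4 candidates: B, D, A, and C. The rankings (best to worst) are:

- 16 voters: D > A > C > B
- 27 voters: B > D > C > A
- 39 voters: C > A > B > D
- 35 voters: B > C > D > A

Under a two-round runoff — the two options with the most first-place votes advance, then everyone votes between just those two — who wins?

B

Round 1 first-place votes: B 62, D 16, A 0, C 39.
B and C advance.
Runoff: B is preferred to C by 62 voters; C by 55.
B wins the runoff.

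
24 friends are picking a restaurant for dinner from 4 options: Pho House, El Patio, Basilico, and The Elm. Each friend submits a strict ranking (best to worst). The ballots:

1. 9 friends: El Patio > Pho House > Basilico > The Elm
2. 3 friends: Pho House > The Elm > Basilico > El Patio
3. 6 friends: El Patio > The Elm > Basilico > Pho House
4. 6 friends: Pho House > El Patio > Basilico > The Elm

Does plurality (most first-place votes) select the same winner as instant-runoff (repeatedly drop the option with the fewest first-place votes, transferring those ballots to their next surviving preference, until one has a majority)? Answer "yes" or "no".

Plurality — first-place votes: Pho House 9, El Patio 15, Basilico 0, The Elm 0. Winner: El Patio.
Instant-runoff — R1 Pho House 9, El Patio 15, Basilico 0, The Elm 0 (El Patio winner). Winner: El Patio.
The two methods agree.

yes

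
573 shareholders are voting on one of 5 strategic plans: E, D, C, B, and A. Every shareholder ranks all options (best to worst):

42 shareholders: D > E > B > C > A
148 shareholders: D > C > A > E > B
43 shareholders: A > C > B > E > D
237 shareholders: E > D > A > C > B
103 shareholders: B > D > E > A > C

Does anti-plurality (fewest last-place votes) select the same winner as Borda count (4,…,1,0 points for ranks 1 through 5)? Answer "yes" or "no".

no

Anti-plurality — last-place votes: E 0, D 43, C 103, B 385, A 42. Winner: E.
Borda — scores: E 1471, D 1780, C 852, B 582, A 1045. Winner: D.
The two methods disagree.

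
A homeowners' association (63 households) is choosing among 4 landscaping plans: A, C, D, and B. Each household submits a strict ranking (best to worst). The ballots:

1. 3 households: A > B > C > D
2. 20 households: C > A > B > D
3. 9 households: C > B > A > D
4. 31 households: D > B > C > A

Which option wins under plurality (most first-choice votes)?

First-place votes: A 3, C 29, D 31, B 0.
D has the most first-place votes.

D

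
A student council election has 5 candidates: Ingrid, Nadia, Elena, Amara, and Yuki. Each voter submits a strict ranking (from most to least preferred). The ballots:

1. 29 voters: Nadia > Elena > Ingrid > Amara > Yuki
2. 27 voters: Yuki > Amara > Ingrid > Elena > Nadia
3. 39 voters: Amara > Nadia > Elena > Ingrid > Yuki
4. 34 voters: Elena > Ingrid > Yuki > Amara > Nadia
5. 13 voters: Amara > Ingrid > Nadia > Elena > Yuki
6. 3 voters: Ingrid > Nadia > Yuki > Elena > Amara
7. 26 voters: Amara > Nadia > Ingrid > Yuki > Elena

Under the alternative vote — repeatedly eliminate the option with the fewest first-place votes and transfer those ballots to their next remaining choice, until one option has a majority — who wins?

Amara

Round 1: Ingrid 3, Nadia 29, Elena 34, Amara 78, Yuki 27. Eliminate Ingrid.
Round 2: Nadia 32, Elena 34, Amara 78, Yuki 27. Eliminate Yuki.
Round 3: Nadia 32, Elena 34, Amara 105. Amara has a majority.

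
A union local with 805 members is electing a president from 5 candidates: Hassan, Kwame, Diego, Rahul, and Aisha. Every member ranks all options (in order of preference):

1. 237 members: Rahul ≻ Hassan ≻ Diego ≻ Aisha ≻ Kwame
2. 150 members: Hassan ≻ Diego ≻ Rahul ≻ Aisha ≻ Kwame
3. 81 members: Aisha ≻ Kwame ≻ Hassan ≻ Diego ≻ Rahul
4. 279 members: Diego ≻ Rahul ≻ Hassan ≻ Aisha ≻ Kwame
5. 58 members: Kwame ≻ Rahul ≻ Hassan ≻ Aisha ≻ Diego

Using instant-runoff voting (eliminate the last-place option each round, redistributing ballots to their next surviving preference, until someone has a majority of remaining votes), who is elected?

Round 1: Hassan 150, Kwame 58, Diego 279, Rahul 237, Aisha 81. Eliminate Kwame.
Round 2: Hassan 150, Diego 279, Rahul 295, Aisha 81. Eliminate Aisha.
Round 3: Hassan 231, Diego 279, Rahul 295. Eliminate Hassan.
Round 4: Diego 510, Rahul 295. Diego has a majority.

Diego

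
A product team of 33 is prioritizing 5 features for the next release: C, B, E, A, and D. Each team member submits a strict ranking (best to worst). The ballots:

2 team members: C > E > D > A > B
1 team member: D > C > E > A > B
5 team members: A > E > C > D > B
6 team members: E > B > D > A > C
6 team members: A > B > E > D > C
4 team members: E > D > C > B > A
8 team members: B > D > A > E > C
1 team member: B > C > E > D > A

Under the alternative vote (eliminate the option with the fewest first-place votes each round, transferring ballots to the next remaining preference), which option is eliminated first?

Round 1: C 2, B 9, E 10, A 11, D 1. Eliminate D.

D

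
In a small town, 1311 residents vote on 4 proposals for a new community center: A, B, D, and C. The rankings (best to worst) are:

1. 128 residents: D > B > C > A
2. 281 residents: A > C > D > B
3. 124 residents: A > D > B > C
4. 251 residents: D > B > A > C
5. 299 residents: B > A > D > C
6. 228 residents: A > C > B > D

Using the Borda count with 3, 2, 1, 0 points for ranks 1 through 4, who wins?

A

A: 128·0 + 281·3 + 124·3 + 251·1 + 299·2 + 228·3 = 2748
B: 128·2 + 281·0 + 124·1 + 251·2 + 299·3 + 228·1 = 2007
D: 128·3 + 281·1 + 124·2 + 251·3 + 299·1 + 228·0 = 1965
C: 128·1 + 281·2 + 124·0 + 251·0 + 299·0 + 228·2 = 1146
A has the highest Borda score (2748).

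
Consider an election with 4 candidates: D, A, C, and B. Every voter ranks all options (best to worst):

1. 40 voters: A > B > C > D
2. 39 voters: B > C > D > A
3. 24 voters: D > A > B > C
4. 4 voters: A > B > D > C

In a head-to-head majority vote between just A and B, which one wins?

Voters preferring A to B: 68; preferring B to A: 39.
A wins the head-to-head.

A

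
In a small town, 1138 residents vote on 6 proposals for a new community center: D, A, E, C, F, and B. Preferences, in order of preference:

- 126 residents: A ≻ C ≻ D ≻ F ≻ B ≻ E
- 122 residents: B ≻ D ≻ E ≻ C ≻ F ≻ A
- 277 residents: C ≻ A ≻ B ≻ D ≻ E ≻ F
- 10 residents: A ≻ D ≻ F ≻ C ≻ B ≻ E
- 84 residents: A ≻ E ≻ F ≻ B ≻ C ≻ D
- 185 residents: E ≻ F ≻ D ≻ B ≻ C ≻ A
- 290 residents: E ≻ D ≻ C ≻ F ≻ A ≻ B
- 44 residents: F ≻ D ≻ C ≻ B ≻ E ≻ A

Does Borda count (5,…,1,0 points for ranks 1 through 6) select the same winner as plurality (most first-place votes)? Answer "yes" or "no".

Borda — scores: D 3351, A 2498, E 3398, C 3424, F 2196, B 2203. Winner: C.
Plurality — first-place votes: D 0, A 220, E 475, C 277, F 44, B 122. Winner: E.
The two methods disagree.

no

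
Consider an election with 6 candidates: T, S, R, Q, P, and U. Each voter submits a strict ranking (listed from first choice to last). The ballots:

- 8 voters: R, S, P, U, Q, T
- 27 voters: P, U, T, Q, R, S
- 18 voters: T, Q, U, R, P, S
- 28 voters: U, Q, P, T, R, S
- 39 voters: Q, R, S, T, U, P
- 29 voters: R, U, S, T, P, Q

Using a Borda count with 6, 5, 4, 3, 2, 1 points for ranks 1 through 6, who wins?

U

T: 8·1 + 27·4 + 18·6 + 28·3 + 39·3 + 29·3 = 512
S: 8·5 + 27·1 + 18·1 + 28·1 + 39·4 + 29·4 = 385
R: 8·6 + 27·2 + 18·3 + 28·2 + 39·5 + 29·6 = 581
Q: 8·2 + 27·3 + 18·5 + 28·5 + 39·6 + 29·1 = 590
P: 8·4 + 27·6 + 18·2 + 28·4 + 39·1 + 29·2 = 439
U: 8·3 + 27·5 + 18·4 + 28·6 + 39·2 + 29·5 = 622
U has the highest Borda score (622).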